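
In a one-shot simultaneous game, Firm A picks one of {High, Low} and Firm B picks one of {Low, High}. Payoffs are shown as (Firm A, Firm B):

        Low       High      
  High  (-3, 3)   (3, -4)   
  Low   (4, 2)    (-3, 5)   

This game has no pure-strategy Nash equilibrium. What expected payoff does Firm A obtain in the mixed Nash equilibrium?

For Firm A to be willing to mix, Firm A must be indifferent between High and Low, which pins down Firm B's mix.
  Firm A's expected payoff from High: q·(-3) + (1−q)·3 = -6q + 3
  Firm A's expected payoff from Low: q·4 + (1−q)·(-3) = 7q - 3
  -6q + 3 = 7q - 3  ⇒  -13q = -6  ⇒  q = 6/13.
At equilibrium Firm A is indifferent across rows, so Firm A's payoff equals the payoff from High: (6/13)·(-3) + (7/13)·3 = 3/13.

3/13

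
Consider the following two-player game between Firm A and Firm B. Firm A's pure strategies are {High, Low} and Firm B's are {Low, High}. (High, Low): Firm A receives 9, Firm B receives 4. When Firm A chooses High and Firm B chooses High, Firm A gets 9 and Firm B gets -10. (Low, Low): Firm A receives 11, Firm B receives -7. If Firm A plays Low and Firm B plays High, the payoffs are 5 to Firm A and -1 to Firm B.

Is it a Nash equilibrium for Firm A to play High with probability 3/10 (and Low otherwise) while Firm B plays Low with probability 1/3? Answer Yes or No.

Given Firm B's mix q = 1/3, Firm A's payoff from High is 9 but from Low is 7. Firm A strictly prefers High, so Firm A would not mix.
So the proposed profile is not a Nash equilibrium.

No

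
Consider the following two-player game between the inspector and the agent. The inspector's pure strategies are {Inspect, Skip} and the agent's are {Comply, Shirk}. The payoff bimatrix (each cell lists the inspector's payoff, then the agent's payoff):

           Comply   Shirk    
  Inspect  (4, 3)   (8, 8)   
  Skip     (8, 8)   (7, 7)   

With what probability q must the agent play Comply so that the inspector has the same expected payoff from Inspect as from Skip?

q = 1/5

In a mixed equilibrium the inspector is indifferent between Inspect and Skip; this condition fixes q.
  the inspector's payoff from Inspect: q·4 + (1−q)·8 = -4q + 8
  the inspector's payoff from Skip: q·8 + (1−q)·7 = q + 7
  -4q + 8 = q + 7  ⇒  -5q = -1  ⇒  q = 1/5.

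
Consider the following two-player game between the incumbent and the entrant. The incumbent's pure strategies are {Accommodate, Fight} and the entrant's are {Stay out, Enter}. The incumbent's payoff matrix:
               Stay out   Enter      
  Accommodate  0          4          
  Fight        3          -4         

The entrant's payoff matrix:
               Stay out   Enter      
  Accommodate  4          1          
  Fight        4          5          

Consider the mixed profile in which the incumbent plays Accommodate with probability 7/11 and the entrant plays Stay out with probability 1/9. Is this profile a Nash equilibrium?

No

Given the incumbent's mix p = 7/11, the entrant's payoff from Stay out is 4 but from Enter is 27/11. The entrant strictly prefers Stay out, so the entrant would not mix.
So the proposed profile is not a Nash equilibrium.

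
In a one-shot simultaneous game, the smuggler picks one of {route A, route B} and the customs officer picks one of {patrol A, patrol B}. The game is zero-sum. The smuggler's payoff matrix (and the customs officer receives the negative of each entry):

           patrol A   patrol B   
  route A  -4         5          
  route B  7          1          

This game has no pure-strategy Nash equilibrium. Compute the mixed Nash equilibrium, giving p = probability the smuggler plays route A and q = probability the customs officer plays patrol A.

p = 2/5, q = 4/15

Set the customs officer's expected payoff from patrol A equal to that from patrol B:
  the customs officer's payoff from patrol A: p·4 + (1−p)·(-7) = 11p - 7
  the customs officer's payoff from patrol B: p·(-5) + (1−p)·(-1) = -4p - 1
  11p - 7 = -4p - 1  ⇒  15p = 6  ⇒  p = 2/5.
Set the smuggler's expected payoff from route A equal to that from route B:
  the smuggler's expected payoff from route A: q·(-4) + (1−q)·5 = -9q + 5
  the smuggler's expected payoff from route B: q·7 + (1−q)·1 = 6q + 1
  -9q + 5 = 6q + 1  ⇒  -15q = -4  ⇒  q = 4/15.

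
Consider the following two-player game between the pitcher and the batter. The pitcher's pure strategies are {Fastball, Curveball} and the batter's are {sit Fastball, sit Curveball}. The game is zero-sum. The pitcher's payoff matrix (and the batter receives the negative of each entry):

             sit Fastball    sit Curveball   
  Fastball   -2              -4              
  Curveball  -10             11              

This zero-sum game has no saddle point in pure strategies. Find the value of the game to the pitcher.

v = -62/23

In a mixed equilibrium the pitcher is indifferent between Fastball and Curveball; this condition fixes q.
  the pitcher's payoff to Fastball: q·(-2) + (1−q)·(-4) = 2q - 4
  the pitcher's payoff to Curveball: q·(-10) + (1−q)·11 = -21q + 11
  2q - 4 = -21q + 11  ⇒  23q = 15  ⇒  q = 15/23.
The value is the pitcher's expected payoff against this mix (using Fastball): (15/23)·(-2) + (8/23)·(-4) = -62/23.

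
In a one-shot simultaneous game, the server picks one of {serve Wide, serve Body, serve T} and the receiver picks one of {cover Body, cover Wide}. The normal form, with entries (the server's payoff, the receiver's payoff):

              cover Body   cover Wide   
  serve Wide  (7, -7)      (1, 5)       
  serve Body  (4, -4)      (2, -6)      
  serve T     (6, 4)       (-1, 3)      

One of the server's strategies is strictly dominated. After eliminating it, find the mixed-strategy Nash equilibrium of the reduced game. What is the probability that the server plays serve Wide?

The server's strategy serve T is strictly dominated by serve Wide: 7 > 6 and 1 > -1. Eliminate serve T.
For the receiver to be willing to mix, the receiver must be indifferent between cover Body and cover Wide, which pins down the server's mix.
  the receiver's expected payoff from cover Body: p·(-7) + (1−p)·(-4) = -3p - 4
  the receiver's expected payoff from cover Wide: p·5 + (1−p)·(-6) = 11p - 6
  -3p - 4 = 11p - 6  ⇒  -14p = -2  ⇒  p = 1/7.

p = 1/7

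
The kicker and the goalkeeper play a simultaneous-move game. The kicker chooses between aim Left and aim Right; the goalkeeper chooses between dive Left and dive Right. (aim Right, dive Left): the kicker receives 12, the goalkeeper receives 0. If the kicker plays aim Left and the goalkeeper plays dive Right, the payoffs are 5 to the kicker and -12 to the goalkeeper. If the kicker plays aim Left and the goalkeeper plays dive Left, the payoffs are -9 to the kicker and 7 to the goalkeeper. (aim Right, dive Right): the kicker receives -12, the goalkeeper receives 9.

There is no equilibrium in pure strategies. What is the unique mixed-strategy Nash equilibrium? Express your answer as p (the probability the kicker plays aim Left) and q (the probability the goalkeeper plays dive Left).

p = 9/28, q = 17/38

For the goalkeeper to be willing to mix, the goalkeeper must be indifferent between dive Left and dive Right, which pins down the kicker's mix.
  the goalkeeper's expected payoff from dive Left: p·7 + (1−p)·0 = 7p
  the goalkeeper's expected payoff from dive Right: p·(-12) + (1−p)·9 = -21p + 9
  7p = -21p + 9  ⇒  28p = 9  ⇒  p = 9/28.
Set the kicker's expected payoff from aim Left equal to that from aim Right:
  the kicker's expected payoff from aim Left: q·(-9) + (1−q)·5 = -14q + 5
  the kicker's expected payoff from aim Right: q·12 + (1−q)·(-12) = 24q - 12
  -14q + 5 = 24q - 12  ⇒  -38q = -17  ⇒  q = 17/38.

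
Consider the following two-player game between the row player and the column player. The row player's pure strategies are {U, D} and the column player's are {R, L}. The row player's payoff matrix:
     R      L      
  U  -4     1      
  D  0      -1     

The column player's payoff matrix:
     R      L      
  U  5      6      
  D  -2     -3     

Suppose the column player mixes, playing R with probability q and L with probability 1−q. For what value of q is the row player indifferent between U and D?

q = 1/3

For the row player to be willing to mix, the row player must be indifferent between U and D, which pins down the column player's mix.
  the row player's expected payoff from U: q·(-4) + (1−q)·1 = -5q + 1
  the row player's expected payoff from D: q·0 + (1−q)·(-1) = q - 1
  -5q + 1 = q - 1  ⇒  -6q = -2  ⇒  q = 1/3.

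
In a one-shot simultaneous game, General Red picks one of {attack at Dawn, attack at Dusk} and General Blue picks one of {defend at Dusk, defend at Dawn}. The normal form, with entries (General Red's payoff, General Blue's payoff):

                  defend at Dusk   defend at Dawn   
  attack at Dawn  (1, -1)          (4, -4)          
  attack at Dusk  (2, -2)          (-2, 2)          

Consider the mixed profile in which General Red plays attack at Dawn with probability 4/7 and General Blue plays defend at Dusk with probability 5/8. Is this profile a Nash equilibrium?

Given General Blue's mix q = 5/8, General Red's payoff from attack at Dawn is 17/8 but from attack at Dusk is 1/2. General Red strictly prefers attack at Dawn, so General Red would not mix.
So the proposed profile is not a Nash equilibrium.

No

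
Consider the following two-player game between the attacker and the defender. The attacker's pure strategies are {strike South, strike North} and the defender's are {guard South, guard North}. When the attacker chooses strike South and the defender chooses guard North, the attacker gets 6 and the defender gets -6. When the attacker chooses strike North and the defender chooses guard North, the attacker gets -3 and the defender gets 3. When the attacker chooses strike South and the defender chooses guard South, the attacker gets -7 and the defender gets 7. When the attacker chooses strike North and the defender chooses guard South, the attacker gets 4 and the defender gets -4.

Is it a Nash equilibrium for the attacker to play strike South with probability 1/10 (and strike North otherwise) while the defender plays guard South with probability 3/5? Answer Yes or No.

No

Given the attacker's mix p = 1/10, the defender's payoff from guard South is -29/10 but from guard North is 21/10. The defender strictly prefers guard North, so the defender would not mix.
So the proposed profile is not a Nash equilibrium.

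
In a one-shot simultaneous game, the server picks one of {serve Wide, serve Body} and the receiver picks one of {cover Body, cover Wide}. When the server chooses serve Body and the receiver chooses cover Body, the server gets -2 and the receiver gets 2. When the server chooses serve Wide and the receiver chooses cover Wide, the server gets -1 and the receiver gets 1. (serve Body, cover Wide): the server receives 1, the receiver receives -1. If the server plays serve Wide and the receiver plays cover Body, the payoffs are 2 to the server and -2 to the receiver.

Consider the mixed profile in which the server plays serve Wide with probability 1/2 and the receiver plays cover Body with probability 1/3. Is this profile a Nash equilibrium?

Yes

Check the receiver's indifference given the server's mix p = 1/2:
  payoff from cover Body = 0; payoff from cover Wide = 0 — equal.
Check the server's indifference given the receiver's mix q = 1/3:
  payoff from serve Wide = 0; payoff from serve Body = 0 — equal.
Both players are indifferent, so neither can profitably deviate.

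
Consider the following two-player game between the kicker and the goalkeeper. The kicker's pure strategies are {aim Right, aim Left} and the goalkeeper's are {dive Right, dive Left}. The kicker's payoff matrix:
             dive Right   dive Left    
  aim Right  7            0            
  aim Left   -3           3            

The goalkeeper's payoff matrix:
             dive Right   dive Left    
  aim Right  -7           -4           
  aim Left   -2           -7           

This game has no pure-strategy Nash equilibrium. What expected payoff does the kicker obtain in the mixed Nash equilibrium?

21/13

The goalkeeper's mix must leave the kicker indifferent between aim Right and aim Left.
  the kicker's payoff from aim Right: q·7 + (1−q)·0 = 7q
  the kicker's payoff from aim Left: q·(-3) + (1−q)·3 = -6q + 3
  7q = -6q + 3  ⇒  13q = 3  ⇒  q = 3/13.
At equilibrium the kicker is indifferent across rows, so the kicker's payoff equals the payoff from aim Right: (3/13)·7 + (10/13)·0 = 21/13.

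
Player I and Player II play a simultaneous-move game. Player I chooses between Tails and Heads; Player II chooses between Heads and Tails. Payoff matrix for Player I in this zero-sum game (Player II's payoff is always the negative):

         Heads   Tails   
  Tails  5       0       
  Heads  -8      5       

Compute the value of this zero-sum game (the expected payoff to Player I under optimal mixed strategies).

In a mixed equilibrium Player I is indifferent between Tails and Heads; this condition fixes q.
  Player I's payoff from Tails: q·5 + (1−q)·0 = 5q
  Player I's payoff from Heads: q·(-8) + (1−q)·5 = -13q + 5
  5q = -13q + 5  ⇒  18q = 5  ⇒  q = 5/18.
The value is Player I's expected payoff against this mix (using Tails): (5/18)·5 + (13/18)·0 = 25/18.

v = 25/18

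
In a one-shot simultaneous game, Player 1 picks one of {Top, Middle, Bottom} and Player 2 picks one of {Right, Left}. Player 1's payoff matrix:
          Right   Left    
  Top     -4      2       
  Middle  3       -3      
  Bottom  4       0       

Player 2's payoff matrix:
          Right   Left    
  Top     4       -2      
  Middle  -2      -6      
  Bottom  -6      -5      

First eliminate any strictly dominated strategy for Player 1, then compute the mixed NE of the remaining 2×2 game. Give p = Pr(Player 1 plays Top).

p = 1/7

Player 1's strategy Middle is strictly dominated by Bottom: 4 > 3 and 0 > -3. Eliminate Middle.
For Player 2 to be willing to mix, Player 2 must be indifferent between Right and Left, which pins down Player 1's mix.
  Player 2's payoff from Right: p·4 + (1−p)·(-6) = 10p - 6
  Player 2's payoff from Left: p·(-2) + (1−p)·(-5) = 3p - 5
  10p - 6 = 3p - 5  ⇒  7p = 1  ⇒  p = 1/7.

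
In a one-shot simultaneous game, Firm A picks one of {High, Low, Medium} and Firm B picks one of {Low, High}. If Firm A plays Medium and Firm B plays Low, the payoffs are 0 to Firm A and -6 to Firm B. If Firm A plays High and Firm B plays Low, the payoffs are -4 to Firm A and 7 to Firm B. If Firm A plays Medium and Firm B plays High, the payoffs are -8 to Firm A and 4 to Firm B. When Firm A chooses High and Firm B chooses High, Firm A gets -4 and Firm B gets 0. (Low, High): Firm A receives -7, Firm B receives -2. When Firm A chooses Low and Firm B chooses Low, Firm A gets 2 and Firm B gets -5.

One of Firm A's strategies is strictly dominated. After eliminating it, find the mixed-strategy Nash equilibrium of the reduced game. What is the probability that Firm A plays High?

p = 3/10

Firm A's strategy Medium is strictly dominated by Low: 2 > 0 and -7 > -8. Eliminate Medium.
Firm A's mix must leave Firm B indifferent between Low and High.
  Firm B's expected payoff from Low: p·7 + (1−p)·(-5) = 12p - 5
  Firm B's expected payoff from High: p·0 + (1−p)·(-2) = 2p - 2
  12p - 5 = 2p - 2  ⇒  10p = 3  ⇒  p = 3/10.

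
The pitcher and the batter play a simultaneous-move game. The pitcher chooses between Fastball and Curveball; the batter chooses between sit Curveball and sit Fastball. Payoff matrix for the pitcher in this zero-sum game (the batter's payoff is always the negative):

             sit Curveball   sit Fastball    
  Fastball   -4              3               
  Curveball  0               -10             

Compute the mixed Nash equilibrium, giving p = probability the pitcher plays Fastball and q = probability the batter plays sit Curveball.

p = 10/17, q = 13/17

The batter's indifference between sit Curveball and sit Fastball determines the pitcher's mixing probability p:
  the batter's payoff to sit Curveball: p·4 + (1−p)·0 = 4p
  the batter's payoff to sit Fastball: p·(-3) + (1−p)·10 = -13p + 10
  4p = -13p + 10  ⇒  17p = 10  ⇒  p = 10/17.
Set the pitcher's expected payoff from Fastball equal to that from Curveball:
  the pitcher's expected payoff from Fastball: q·(-4) + (1−q)·3 = -7q + 3
  the pitcher's expected payoff from Curveball: q·0 + (1−q)·(-10) = 10q - 10
  -7q + 3 = 10q - 10  ⇒  -17q = -13  ⇒  q = 13/17.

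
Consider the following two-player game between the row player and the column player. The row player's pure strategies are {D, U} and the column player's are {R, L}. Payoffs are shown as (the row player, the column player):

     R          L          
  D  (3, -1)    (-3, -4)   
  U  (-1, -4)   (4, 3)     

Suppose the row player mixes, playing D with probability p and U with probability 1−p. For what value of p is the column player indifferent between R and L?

p = 7/10

In a mixed equilibrium the column player is indifferent between R and L; this condition fixes p.
  the column player's payoff to R: p·(-1) + (1−p)·(-4) = 3p - 4
  the column player's payoff to L: p·(-4) + (1−p)·3 = -7p + 3
  3p - 4 = -7p + 3  ⇒  10p = 7  ⇒  p = 7/10.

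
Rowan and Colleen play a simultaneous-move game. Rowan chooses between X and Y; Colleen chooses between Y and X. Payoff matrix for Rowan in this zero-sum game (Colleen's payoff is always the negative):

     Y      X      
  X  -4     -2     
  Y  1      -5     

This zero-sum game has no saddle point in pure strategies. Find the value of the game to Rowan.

Set Rowan's expected payoff from X equal to that from Y:
  Rowan's payoff to X: q·(-4) + (1−q)·(-2) = -2q - 2
  Rowan's payoff to Y: q·1 + (1−q)·(-5) = 6q - 5
  -2q - 2 = 6q - 5  ⇒  -8q = -3  ⇒  q = 3/8.
The value is Rowan's expected payoff against this mix (using X): (3/8)·(-4) + (5/8)·(-2) = -11/4.

v = -11/4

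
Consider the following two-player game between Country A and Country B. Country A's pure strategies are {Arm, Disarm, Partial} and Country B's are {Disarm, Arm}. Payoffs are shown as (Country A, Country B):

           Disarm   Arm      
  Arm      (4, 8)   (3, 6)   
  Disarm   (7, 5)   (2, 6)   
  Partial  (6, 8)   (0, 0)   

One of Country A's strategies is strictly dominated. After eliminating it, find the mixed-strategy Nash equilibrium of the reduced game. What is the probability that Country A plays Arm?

p = 1/3

Country A's strategy Partial is strictly dominated by Disarm: 7 > 6 and 2 > 0. Eliminate Partial.
Country B's indifference between Disarm and Arm determines Country A's mixing probability p:
  Country B's expected payoff from Disarm: p·8 + (1−p)·5 = 3p + 5
  Country B's expected payoff from Arm: p·6 + (1−p)·6 = 6
  3p + 5 = 6  ⇒  3p = 1  ⇒  p = 1/3.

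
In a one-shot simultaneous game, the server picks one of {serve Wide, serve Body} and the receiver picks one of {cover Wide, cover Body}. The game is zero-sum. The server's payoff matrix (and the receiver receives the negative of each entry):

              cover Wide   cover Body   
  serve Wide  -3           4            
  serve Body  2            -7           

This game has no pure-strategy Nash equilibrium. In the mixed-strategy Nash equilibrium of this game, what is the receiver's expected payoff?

In a mixed equilibrium the receiver is indifferent between cover Wide and cover Body; this condition fixes p.
  the receiver's expected payoff from cover Wide: p·3 + (1−p)·(-2) = 5p - 2
  the receiver's expected payoff from cover Body: p·(-4) + (1−p)·7 = -11p + 7
  5p - 2 = -11p + 7  ⇒  16p = 9  ⇒  p = 9/16.
At equilibrium the receiver is indifferent across columns, so the receiver's payoff equals the payoff from cover Wide: (9/16)·3 + (7/16)·(-2) = 13/16.

13/16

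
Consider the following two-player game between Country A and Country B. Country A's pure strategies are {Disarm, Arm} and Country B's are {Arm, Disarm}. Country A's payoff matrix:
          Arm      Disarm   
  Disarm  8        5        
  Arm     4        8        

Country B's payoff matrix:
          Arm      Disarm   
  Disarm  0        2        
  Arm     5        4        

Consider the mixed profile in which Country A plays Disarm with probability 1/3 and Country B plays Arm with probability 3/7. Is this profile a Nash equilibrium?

Yes

Check Country B's indifference given Country A's mix p = 1/3:
  payoff from Arm = 10/3; payoff from Disarm = 10/3 — equal.
Check Country A's indifference given Country B's mix q = 3/7:
  payoff from Disarm = 44/7; payoff from Arm = 44/7 — equal.
Both players are indifferent, so neither can profitably deviate.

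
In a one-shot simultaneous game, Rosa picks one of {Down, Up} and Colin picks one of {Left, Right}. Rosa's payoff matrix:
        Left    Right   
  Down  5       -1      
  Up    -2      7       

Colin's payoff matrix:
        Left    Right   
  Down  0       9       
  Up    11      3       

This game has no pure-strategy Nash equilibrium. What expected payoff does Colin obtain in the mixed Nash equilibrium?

For Colin to be willing to mix, Colin must be indifferent between Left and Right, which pins down Rosa's mix.
  Colin's payoff to Left: p·0 + (1−p)·11 = -11p + 11
  Colin's payoff to Right: p·9 + (1−p)·3 = 6p + 3
  -11p + 11 = 6p + 3  ⇒  -17p = -8  ⇒  p = 8/17.
At equilibrium Colin is indifferent across columns, so Colin's payoff equals the payoff from Left: (8/17)·0 + (9/17)·11 = 99/17.

99/17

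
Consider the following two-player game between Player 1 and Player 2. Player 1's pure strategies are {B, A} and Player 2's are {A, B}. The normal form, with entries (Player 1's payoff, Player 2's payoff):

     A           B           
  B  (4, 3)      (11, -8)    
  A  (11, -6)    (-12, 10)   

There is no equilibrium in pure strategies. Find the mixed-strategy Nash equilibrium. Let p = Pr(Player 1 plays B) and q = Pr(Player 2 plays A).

p = 16/27, q = 23/30

Player 1's mix must leave Player 2 indifferent between A and B.
  Player 2's expected payoff from A: p·3 + (1−p)·(-6) = 9p - 6
  Player 2's expected payoff from B: p·(-8) + (1−p)·10 = -18p + 10
  9p - 6 = -18p + 10  ⇒  27p = 16  ⇒  p = 16/27.
Set Player 1's expected payoff from B equal to that from A:
  Player 1's payoff to B: q·4 + (1−q)·11 = -7q + 11
  Player 1's payoff to A: q·11 + (1−q)·(-12) = 23q - 12
  -7q + 11 = 23q - 12  ⇒  -30q = -23  ⇒  q = 23/30.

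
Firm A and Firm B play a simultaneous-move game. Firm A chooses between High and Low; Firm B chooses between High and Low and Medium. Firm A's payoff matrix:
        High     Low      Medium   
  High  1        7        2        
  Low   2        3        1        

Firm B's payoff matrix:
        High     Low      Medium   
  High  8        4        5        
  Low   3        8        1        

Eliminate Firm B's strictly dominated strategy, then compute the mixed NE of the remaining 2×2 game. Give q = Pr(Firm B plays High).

q = 4/5

Firm B's strategy Medium is strictly dominated by High: 8 > 5 and 3 > 1. Eliminate Medium.
In a mixed equilibrium Firm A is indifferent between High and Low; this condition fixes q.
  Firm A's payoff to High: q·1 + (1−q)·7 = -6q + 7
  Firm A's payoff to Low: q·2 + (1−q)·3 = -q + 3
  -6q + 7 = -q + 3  ⇒  -5q = -4  ⇒  q = 4/5.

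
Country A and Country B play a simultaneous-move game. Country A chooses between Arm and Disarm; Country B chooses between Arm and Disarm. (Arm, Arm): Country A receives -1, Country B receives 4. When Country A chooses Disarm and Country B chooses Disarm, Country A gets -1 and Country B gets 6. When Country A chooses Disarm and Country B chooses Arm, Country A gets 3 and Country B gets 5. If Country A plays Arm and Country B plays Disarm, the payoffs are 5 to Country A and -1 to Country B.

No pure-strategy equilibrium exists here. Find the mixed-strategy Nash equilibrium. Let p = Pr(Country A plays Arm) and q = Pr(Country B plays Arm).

Country B's indifference between Arm and Disarm determines Country A's mixing probability p:
  Country B's expected payoff from Arm: p·4 + (1−p)·5 = -p + 5
  Country B's expected payoff from Disarm: p·(-1) + (1−p)·6 = -7p + 6
  -p + 5 = -7p + 6  ⇒  6p = 1  ⇒  p = 1/6.
For Country A to be willing to mix, Country A must be indifferent between Arm and Disarm, which pins down Country B's mix.
  Country A's payoff from Arm: q·(-1) + (1−q)·5 = -6q + 5
  Country A's payoff from Disarm: q·3 + (1−q)·(-1) = 4q - 1
  -6q + 5 = 4q - 1  ⇒  -10q = -6  ⇒  q = 3/5.

p = 1/6, q = 3/5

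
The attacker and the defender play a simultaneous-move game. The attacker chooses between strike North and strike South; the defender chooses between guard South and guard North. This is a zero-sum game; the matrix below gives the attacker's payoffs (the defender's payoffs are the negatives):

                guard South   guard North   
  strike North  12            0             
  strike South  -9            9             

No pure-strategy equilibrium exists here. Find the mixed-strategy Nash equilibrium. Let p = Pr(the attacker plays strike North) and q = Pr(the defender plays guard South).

The attacker's mix must leave the defender indifferent between guard South and guard North.
  the defender's payoff from guard South: p·(-12) + (1−p)·9 = -21p + 9
  the defender's payoff from guard North: p·0 + (1−p)·(-9) = 9p - 9
  -21p + 9 = 9p - 9  ⇒  -30p = -18  ⇒  p = 3/5.
Set the attacker's expected payoff from strike North equal to that from strike South:
  the attacker's payoff to strike North: q·12 + (1−q)·0 = 12q
  the attacker's payoff to strike South: q·(-9) + (1−q)·9 = -18q + 9
  12q = -18q + 9  ⇒  30q = 9  ⇒  q = 3/10.

p = 3/5, q = 3/10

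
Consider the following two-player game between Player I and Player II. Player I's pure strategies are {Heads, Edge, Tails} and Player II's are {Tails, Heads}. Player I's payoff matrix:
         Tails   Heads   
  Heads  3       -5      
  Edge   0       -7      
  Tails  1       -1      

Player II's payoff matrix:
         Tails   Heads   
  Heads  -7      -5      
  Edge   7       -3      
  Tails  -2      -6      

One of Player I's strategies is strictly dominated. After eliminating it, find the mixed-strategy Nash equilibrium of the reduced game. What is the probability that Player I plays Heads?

Player I's strategy Edge is strictly dominated by Heads: 3 > 0 and -5 > -7. Eliminate Edge.
Set Player II's expected payoff from Tails equal to that from Heads:
  Player II's payoff to Tails: p·(-7) + (1−p)·(-2) = -5p - 2
  Player II's payoff to Heads: p·(-5) + (1−p)·(-6) = p - 6
  -5p - 2 = p - 6  ⇒  -6p = -4  ⇒  p = 2/3.

p = 2/3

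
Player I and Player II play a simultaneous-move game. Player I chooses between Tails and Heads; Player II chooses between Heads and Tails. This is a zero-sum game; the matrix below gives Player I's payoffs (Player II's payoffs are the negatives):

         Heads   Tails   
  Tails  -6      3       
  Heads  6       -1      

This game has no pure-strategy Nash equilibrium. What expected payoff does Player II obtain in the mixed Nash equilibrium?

Player II's indifference between Heads and Tails determines Player I's mixing probability p:
  Player II's payoff to Heads: p·6 + (1−p)·(-6) = 12p - 6
  Player II's payoff to Tails: p·(-3) + (1−p)·1 = -4p + 1
  12p - 6 = -4p + 1  ⇒  16p = 7  ⇒  p = 7/16.
At equilibrium Player II is indifferent across columns, so Player II's payoff equals the payoff from Heads: (7/16)·6 + (9/16)·(-6) = -3/4.

-3/4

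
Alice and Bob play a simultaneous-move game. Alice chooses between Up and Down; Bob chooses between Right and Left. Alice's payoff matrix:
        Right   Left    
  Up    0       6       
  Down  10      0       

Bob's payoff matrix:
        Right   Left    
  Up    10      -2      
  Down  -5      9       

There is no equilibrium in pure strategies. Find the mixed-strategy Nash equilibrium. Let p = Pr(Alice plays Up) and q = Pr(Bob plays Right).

In a mixed equilibrium Bob is indifferent between Right and Left; this condition fixes p.
  Bob's payoff to Right: p·10 + (1−p)·(-5) = 15p - 5
  Bob's payoff to Left: p·(-2) + (1−p)·9 = -11p + 9
  15p - 5 = -11p + 9  ⇒  26p = 14  ⇒  p = 7/13.
For Alice to be willing to mix, Alice must be indifferent between Up and Down, which pins down Bob's mix.
  Alice's payoff to Up: q·0 + (1−q)·6 = -6q + 6
  Alice's payoff to Down: q·10 + (1−q)·0 = 10q
  -6q + 6 = 10q  ⇒  -16q = -6  ⇒  q = 3/8.

p = 7/13, q = 3/8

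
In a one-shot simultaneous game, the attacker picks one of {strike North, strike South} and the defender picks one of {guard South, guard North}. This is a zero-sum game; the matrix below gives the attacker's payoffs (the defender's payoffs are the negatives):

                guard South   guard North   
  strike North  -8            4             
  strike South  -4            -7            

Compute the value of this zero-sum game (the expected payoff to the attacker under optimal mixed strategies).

Set the attacker's expected payoff from strike North equal to that from strike South:
  the attacker's payoff from strike North: q·(-8) + (1−q)·4 = -12q + 4
  the attacker's payoff from strike South: q·(-4) + (1−q)·(-7) = 3q - 7
  -12q + 4 = 3q - 7  ⇒  -15q = -11  ⇒  q = 11/15.
The value is the attacker's expected payoff against this mix (using strike North): (11/15)·(-8) + (4/15)·4 = -24/5.

v = -24/5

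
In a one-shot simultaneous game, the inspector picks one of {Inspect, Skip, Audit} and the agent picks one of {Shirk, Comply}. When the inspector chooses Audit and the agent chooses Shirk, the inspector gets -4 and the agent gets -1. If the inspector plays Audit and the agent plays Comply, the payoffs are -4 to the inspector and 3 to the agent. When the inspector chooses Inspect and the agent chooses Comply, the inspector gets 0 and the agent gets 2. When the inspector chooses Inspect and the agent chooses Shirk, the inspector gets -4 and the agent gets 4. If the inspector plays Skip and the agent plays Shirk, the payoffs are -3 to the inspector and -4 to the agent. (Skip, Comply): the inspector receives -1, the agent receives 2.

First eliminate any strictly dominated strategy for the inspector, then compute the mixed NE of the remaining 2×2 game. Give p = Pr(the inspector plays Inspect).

p = 3/4

The inspector's strategy Audit is strictly dominated by Skip: -3 > -4 and -1 > -4. Eliminate Audit.
The inspector's mix must leave the agent indifferent between Shirk and Comply.
  the agent's payoff from Shirk: p·4 + (1−p)·(-4) = 8p - 4
  the agent's payoff from Comply: p·2 + (1−p)·2 = 2
  8p - 4 = 2  ⇒  8p = 6  ⇒  p = 3/4.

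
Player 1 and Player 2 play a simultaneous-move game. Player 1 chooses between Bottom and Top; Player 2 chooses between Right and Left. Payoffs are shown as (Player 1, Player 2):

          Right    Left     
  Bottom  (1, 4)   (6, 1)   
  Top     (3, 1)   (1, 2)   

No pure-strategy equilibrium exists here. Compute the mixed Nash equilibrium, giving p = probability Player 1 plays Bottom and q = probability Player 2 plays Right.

Player 2's indifference between Right and Left determines Player 1's mixing probability p:
  Player 2's payoff from Right: p·4 + (1−p)·1 = 3p + 1
  Player 2's payoff from Left: p·1 + (1−p)·2 = -p + 2
  3p + 1 = -p + 2  ⇒  4p = 1  ⇒  p = 1/4.
For Player 1 to be willing to mix, Player 1 must be indifferent between Bottom and Top, which pins down Player 2's mix.
  Player 1's payoff from Bottom: q·1 + (1−q)·6 = -5q + 6
  Player 1's payoff from Top: q·3 + (1−q)·1 = 2q + 1
  -5q + 6 = 2q + 1  ⇒  -7q = -5  ⇒  q = 5/7.

p = 1/4, q = 5/7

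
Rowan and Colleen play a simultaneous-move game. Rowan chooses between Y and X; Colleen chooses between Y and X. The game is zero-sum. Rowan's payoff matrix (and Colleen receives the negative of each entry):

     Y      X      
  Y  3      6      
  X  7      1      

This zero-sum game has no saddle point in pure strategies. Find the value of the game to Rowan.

v = 13/3

Rowan's indifference between Y and X determines Colleen's mixing probability q:
  Rowan's payoff from Y: q·3 + (1−q)·6 = -3q + 6
  Rowan's payoff from X: q·7 + (1−q)·1 = 6q + 1
  -3q + 6 = 6q + 1  ⇒  -9q = -5  ⇒  q = 5/9.
The value is Rowan's expected payoff against this mix (using Y): (5/9)·3 + (4/9)·6 = 13/3.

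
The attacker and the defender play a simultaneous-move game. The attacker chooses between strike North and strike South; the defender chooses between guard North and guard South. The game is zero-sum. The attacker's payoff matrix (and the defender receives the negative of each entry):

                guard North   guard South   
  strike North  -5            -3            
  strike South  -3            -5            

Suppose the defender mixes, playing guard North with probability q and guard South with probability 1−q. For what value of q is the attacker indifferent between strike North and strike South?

The attacker's indifference between strike North and strike South determines the defender's mixing probability q:
  the attacker's expected payoff from strike North: q·(-5) + (1−q)·(-3) = -2q - 3
  the attacker's expected payoff from strike South: q·(-3) + (1−q)·(-5) = 2q - 5
  -2q - 3 = 2q - 5  ⇒  -4q = -2  ⇒  q = 1/2.

q = 1/2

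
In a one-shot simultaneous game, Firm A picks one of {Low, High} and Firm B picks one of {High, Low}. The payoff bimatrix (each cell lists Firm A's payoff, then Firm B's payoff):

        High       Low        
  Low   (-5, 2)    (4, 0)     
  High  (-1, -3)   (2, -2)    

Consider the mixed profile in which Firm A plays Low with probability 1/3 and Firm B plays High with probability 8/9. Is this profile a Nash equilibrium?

Given Firm B's mix q = 8/9, Firm A's payoff from Low is -4 but from High is -2/3. Firm A strictly prefers High, so Firm A would not mix.
So the proposed profile is not a Nash equilibrium.

No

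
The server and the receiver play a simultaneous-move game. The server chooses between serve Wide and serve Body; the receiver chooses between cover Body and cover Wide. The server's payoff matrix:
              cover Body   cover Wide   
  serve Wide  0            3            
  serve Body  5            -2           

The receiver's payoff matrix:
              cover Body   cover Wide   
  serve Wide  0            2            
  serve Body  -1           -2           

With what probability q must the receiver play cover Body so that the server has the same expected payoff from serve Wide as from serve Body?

q = 1/2

The receiver's mix must leave the server indifferent between serve Wide and serve Body.
  the server's payoff from serve Wide: q·0 + (1−q)·3 = -3q + 3
  the server's payoff from serve Body: q·5 + (1−q)·(-2) = 7q - 2
  -3q + 3 = 7q - 2  ⇒  -10q = -5  ⇒  q = 1/2.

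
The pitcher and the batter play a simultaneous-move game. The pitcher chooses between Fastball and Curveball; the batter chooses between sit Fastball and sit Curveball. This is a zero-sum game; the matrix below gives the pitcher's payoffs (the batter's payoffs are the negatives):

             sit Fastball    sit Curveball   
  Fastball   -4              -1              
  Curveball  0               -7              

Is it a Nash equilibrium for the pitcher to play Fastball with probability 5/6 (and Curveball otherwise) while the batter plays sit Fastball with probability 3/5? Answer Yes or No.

No

Given the pitcher's mix p = 5/6, the batter's payoff from sit Fastball is 10/3 but from sit Curveball is 2. The batter strictly prefers sit Fastball, so the batter would not mix.
So the proposed profile is not a Nash equilibrium.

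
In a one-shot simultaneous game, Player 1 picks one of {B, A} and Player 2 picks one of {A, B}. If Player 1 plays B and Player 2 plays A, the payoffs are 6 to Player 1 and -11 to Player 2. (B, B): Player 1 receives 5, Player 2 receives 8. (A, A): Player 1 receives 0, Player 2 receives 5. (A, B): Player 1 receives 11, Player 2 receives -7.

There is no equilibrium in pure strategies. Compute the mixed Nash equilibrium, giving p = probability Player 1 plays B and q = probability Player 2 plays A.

p = 12/31, q = 1/2

Set Player 2's expected payoff from A equal to that from B:
  Player 2's expected payoff from A: p·(-11) + (1−p)·5 = -16p + 5
  Player 2's expected payoff from B: p·8 + (1−p)·(-7) = 15p - 7
  -16p + 5 = 15p - 7  ⇒  -31p = -12  ⇒  p = 12/31.
Player 2's mix must leave Player 1 indifferent between B and A.
  Player 1's payoff from B: q·6 + (1−q)·5 = q + 5
  Player 1's payoff from A: q·0 + (1−q)·11 = -11q + 11
  q + 5 = -11q + 11  ⇒  12q = 6  ⇒  q = 1/2.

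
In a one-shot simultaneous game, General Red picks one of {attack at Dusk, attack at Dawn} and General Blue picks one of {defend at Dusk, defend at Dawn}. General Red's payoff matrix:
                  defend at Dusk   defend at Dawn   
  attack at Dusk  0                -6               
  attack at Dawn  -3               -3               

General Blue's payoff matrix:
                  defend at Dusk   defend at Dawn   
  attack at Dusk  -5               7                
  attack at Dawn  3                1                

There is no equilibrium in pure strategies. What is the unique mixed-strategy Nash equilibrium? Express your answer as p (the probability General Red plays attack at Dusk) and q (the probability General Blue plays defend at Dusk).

p = 1/7, q = 1/2

General Blue's indifference between defend at Dusk and defend at Dawn determines General Red's mixing probability p:
  General Blue's expected payoff from defend at Dusk: p·(-5) + (1−p)·3 = -8p + 3
  General Blue's expected payoff from defend at Dawn: p·7 + (1−p)·1 = 6p + 1
  -8p + 3 = 6p + 1  ⇒  -14p = -2  ⇒  p = 1/7.
For General Red to be willing to mix, General Red must be indifferent between attack at Dusk and attack at Dawn, which pins down General Blue's mix.
  General Red's payoff from attack at Dusk: q·0 + (1−q)·(-6) = 6q - 6
  General Red's payoff from attack at Dawn: q·(-3) + (1−q)·(-3) = -3
  6q - 6 = -3  ⇒  6q = 3  ⇒  q = 1/2.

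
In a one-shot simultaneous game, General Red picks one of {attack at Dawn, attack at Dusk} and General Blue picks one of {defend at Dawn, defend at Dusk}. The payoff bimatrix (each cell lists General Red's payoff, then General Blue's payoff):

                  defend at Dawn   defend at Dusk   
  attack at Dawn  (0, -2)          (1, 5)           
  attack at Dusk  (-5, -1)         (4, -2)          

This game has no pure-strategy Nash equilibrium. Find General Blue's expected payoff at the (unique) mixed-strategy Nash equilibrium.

-9/8

Set General Blue's expected payoff from defend at Dawn equal to that from defend at Dusk:
  General Blue's payoff from defend at Dawn: p·(-2) + (1−p)·(-1) = -p - 1
  General Blue's payoff from defend at Dusk: p·5 + (1−p)·(-2) = 7p - 2
  -p - 1 = 7p - 2  ⇒  -8p = -1  ⇒  p = 1/8.
At equilibrium General Blue is indifferent across columns, so General Blue's payoff equals the payoff from defend at Dawn: (1/8)·(-2) + (7/8)·(-1) = -9/8.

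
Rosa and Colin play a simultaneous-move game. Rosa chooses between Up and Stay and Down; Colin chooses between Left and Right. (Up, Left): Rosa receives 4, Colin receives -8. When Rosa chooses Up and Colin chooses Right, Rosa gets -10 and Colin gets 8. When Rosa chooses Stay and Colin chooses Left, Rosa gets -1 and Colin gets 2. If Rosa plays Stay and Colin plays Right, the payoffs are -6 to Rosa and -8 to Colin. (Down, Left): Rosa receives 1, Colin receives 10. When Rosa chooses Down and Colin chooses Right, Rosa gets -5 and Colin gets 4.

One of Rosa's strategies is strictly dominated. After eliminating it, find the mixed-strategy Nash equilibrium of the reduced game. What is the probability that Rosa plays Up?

p = 3/11

Rosa's strategy Stay is strictly dominated by Down: 1 > -1 and -5 > -6. Eliminate Stay.
In a mixed equilibrium Colin is indifferent between Left and Right; this condition fixes p.
  Colin's payoff from Left: p·(-8) + (1−p)·10 = -18p + 10
  Colin's payoff from Right: p·8 + (1−p)·4 = 4p + 4
  -18p + 10 = 4p + 4  ⇒  -22p = -6  ⇒  p = 3/11.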